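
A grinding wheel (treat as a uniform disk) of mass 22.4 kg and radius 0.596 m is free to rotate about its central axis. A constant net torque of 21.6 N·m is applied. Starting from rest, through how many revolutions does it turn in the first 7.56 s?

≈ 24.7 revolutions

I = ½MR² = (1/2)(22.4)(0.596)² = 3.978 kg·m².
α = τ/I = 21.6/3.978 = 5.429 rad/s².
θ = ½αt² = ½(5.429)(7.56)² = 155.2 rad.
Revolutions = θ/(2π) = 24.69.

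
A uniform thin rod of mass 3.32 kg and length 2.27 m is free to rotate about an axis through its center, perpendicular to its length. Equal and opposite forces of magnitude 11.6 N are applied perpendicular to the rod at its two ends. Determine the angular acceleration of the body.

I = (1/12)ML² = (1/12)(3.32)(2.27)² = 1.426 kg·m².
The couple gives τ = F·(L/2) + F·(L/2) = F L = (11.6)(2.27) = 26.33 N·m.
Newton's second law for rotation, τ = Iα, gives α = τ/I = 26.33/1.426 = 18.47 rad/s².

α ≈ 18.5 rad/s²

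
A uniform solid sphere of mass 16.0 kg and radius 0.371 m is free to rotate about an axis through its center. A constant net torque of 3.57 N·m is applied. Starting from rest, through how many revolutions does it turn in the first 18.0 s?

I = (2/5)MR² = (2/5)(16.0)(0.371)² = 0.8809 kg·m².
α = τ/I = 3.57/0.8809 = 4.053 rad/s².
θ = ½αt² = ½(4.053)(18.0)² = 656.5 rad.
Revolutions = θ/(2π) = 104.5.

≈ 104 revolutions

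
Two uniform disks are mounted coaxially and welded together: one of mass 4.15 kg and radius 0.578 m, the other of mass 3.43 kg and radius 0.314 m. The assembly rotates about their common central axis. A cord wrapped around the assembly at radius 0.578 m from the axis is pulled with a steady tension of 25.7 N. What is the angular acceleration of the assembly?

I = ½M₁R₁² + ½M₂R₂² = ½(4.15)(0.578)² + ½(3.43)(0.314)² = 0.8623 kg·m².
τ = F r = (25.7)(0.578) = 14.85 N·m.
α = τ/I = 14.85/0.8623 = 17.23 rad/s².

α ≈ 17.2 rad/s²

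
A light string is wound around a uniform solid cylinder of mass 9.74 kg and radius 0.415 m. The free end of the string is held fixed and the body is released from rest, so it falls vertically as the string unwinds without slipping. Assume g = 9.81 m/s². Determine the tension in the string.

Translation: Mg − T = Ma. Rotation about the center: TR = Iα with I = ½MR².
With a = αR: T = (I/R²)a = (1/2)M a, so Mg = (1 + 0.5000)Ma.
a = g/(1 + 0.5000) = 9.81/1.500 = 6.540 m/s².
T = 0.5000·M·a = (0.5000)(9.74)(6.540) = 31.85 N.

T ≈ 31.8 N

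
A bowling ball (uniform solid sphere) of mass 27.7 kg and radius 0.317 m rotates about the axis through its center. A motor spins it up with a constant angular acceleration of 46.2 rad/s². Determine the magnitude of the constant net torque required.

τ ≈ 51.4 N·m

I = (2/5)MR² = (2/5)(27.7)(0.317)² = 1.113 kg·m².
τ = Iα = (1.113)(46.20) = 51.44 N·m.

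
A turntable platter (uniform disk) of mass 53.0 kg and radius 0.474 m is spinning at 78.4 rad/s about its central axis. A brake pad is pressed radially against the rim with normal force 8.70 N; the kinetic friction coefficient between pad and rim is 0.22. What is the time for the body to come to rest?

I = ½MR² = (1/2)(53.0)(0.474)² = 5.954 kg·m².
Friction force f = μN = (0.22)(8.70) = 1.914 N at the rim; torque magnitude τ = fR = 0.9072 N·m, opposing ω.
|α| = τ/I = 0.9072/5.954 = 0.1524 rad/s² (deceleration).
0 = ω₀ − |α|t ⇒ t = ω₀/|α| = 78.4/0.1524 = 514.5 s.

t ≈ 515 s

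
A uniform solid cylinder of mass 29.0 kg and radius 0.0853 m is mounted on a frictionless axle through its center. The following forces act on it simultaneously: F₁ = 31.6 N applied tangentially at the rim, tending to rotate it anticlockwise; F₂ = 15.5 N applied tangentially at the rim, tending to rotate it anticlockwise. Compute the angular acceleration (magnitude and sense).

α ≈ 38.1 rad/s², anticlockwise

I = ½MR² = (1/2)(29.0)(0.0853)² = 0.1055 kg·m².
Taking anticlockwise as positive: τ₁ = +(31.6)(0.0853) = +2.695 N·m; τ₂ = +(15.5)(0.0853) = +1.322 N·m.
Net torque τ = 4.018 N·m.
α = τ/I = 4.018/0.1055 = 38.08 rad/s².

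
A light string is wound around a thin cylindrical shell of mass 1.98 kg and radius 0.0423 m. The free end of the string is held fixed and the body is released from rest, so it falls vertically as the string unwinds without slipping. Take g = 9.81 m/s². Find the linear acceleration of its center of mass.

Translation: Mg − T = Ma. Rotation about the center: TR = Iα with I = MR².
With a = αR: T = (I/R²)a = M a, so Mg = (1 + 1.000)Ma.
a = g/(1 + 1.000) = 9.81/2.000 = 4.905 m/s².

a ≈ 4.91 m/s²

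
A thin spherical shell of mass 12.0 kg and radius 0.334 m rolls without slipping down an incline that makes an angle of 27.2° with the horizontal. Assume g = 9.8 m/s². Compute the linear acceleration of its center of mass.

Translation along the incline: Mg sinθ − f = Ma.
Rotation about the center: fR = Iα with I = (2/3)MR². No-slip gives a = αR, so f = (I/R²)a = (2/3)M a.
Substituting: Mg sinθ = (1 + 0.6667)Ma, so a = g sinθ/(1 + 0.6667) = (9.8) sin 27.2° / 1.667 = 2.688 m/s².

a ≈ 2.69 m/s²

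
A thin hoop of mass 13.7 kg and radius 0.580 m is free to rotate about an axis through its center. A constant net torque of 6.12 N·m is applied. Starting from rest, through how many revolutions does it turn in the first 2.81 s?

I = MR² = (13.7)(0.580)² = 4.609 kg·m².
α = τ/I = 6.12/4.609 = 1.328 rad/s².
θ = ½αt² = ½(1.328)(2.81)² = 5.243 rad.
Revolutions = θ/(2π) = 0.8344.

≈ 0.834 revolutions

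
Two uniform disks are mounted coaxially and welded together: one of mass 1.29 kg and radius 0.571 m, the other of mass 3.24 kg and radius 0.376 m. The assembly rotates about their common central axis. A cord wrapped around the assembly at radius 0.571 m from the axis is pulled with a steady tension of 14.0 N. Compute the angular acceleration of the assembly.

I = ½M₁R₁² + ½M₂R₂² = ½(1.29)(0.571)² + ½(3.24)(0.376)² = 0.4393 kg·m².
τ = F r = (14.0)(0.571) = 7.994 N·m.
α = τ/I = 7.994/0.4393 = 18.20 rad/s².

α ≈ 18.2 rad/s²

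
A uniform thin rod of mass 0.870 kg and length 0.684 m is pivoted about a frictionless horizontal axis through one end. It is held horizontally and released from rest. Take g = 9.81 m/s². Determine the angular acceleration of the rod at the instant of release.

About the pivot, I = (1/3)ML² = (1/3)(0.870)(0.684)² = 0.1357 kg·m².
The weight acts at the center, a distance L/2 = 0.3420 m from the pivot; τ = Mg(L/2) = 2.919 N·m.
α = τ/I = 2.919/0.1357 = 21.51 rad/s².

α ≈ 21.5 rad/s²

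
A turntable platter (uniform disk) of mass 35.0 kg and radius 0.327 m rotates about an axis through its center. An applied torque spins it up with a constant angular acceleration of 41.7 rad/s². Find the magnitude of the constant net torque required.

I = ½MR² = (1/2)(35.0)(0.327)² = 1.871 kg·m².
τ = Iα = (1.871)(41.70) = 78.03 N·m.

τ ≈ 78.0 N·m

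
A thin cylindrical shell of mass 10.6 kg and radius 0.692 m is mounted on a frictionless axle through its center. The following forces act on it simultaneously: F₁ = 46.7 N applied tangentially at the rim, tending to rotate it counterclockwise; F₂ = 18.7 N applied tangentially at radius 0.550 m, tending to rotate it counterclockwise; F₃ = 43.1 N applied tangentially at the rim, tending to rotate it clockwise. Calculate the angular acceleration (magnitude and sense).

α ≈ 2.52 rad/s², counterclockwise

I = MR² = (10.6)(0.692)² = 5.076 kg·m².
Taking counterclockwise as positive: τ₁ = +(46.7)(0.692) = +32.32 N·m; τ₂ = +(18.7)(0.550) = +10.29 N·m; τ₃ = −(43.1)(0.692) = −29.83 N·m.
Net torque τ = 12.78 N·m.
α = τ/I = 12.78/5.076 = 2.517 rad/s².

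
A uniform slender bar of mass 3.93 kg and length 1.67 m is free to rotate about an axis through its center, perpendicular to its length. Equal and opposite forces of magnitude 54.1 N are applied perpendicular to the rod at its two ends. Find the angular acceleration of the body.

α ≈ 98.9 rad/s²

I = (1/12)ML² = (1/12)(3.93)(1.67)² = 0.9134 kg·m².
The couple gives τ = F·(L/2) + F·(L/2) = F L = (54.1)(1.67) = 90.35 N·m.
Newton's second law for rotation, τ = Iα, gives α = τ/I = 90.35/0.9134 = 98.92 rad/s².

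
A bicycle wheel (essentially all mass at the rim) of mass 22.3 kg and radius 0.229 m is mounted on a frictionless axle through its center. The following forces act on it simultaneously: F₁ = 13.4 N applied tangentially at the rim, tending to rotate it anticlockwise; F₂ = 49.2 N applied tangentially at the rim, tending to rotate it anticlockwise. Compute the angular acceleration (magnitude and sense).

I = MR² = (22.3)(0.229)² = 1.169 kg·m².
Taking anticlockwise as positive: τ₁ = +(13.4)(0.229) = +3.069 N·m; τ₂ = +(49.2)(0.229) = +11.27 N·m.
Net torque τ = 14.34 N·m.
α = τ/I = 14.34/1.169 = 12.26 rad/s².

α ≈ 12.3 rad/s², anticlockwise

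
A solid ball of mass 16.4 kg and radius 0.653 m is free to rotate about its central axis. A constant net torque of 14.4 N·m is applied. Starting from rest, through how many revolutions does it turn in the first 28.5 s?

I = (2/5)MR² = (2/5)(16.4)(0.653)² = 2.797 kg·m².
α = τ/I = 14.4/2.797 = 5.148 rad/s².
θ = ½αt² = ½(5.148)(28.5)² = 2091 rad.
Revolutions = θ/(2π) = 332.7.

≈ 333 revolutions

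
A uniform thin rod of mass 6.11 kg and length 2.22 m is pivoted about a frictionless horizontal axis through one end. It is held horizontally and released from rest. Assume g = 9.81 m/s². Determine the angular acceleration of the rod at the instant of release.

About the pivot, I = (1/3)ML² = (1/3)(6.11)(2.22)² = 10.04 kg·m².
The weight acts at the center, a distance L/2 = 1.110 m from the pivot; τ = Mg(L/2) = 66.53 N·m.
α = τ/I = 66.53/10.04 = 6.628 rad/s².

α ≈ 6.63 rad/s²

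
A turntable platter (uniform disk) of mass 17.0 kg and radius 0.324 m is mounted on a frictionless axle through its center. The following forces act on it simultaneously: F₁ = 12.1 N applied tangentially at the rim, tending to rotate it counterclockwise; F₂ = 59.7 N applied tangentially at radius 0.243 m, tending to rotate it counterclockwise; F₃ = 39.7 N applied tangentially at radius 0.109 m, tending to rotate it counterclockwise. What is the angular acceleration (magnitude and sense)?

I = ½MR² = (1/2)(17.0)(0.324)² = 0.8923 kg·m².
Taking counterclockwise as positive: τ₁ = +(12.1)(0.324) = +3.920 N·m; τ₂ = +(59.7)(0.243) = +14.51 N·m; τ₃ = +(39.7)(0.109) = +4.327 N·m.
Net torque τ = 22.75 N·m.
α = τ/I = 22.75/0.8923 = 25.50 rad/s².

α ≈ 25.5 rad/s², counterclockwise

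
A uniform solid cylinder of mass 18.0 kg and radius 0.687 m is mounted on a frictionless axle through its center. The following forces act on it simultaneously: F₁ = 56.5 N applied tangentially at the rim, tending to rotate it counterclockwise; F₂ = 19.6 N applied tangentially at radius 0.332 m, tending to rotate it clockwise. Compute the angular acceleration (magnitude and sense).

I = ½MR² = (1/2)(18.0)(0.687)² = 4.248 kg·m².
Taking counterclockwise as positive: τ₁ = +(56.5)(0.687) = +38.82 N·m; τ₂ = −(19.6)(0.332) = −6.507 N·m.
Net torque τ = 32.31 N·m.
α = τ/I = 32.31/4.248 = 7.606 rad/s².

α ≈ 7.61 rad/s², counterclockwise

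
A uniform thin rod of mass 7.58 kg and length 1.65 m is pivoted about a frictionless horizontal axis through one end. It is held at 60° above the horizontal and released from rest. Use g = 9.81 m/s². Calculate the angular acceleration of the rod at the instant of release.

About the pivot, I = (1/3)ML² = (1/3)(7.58)(1.65)² = 6.879 kg·m².
The weight acts at the center, a distance L/2 = 0.8250 m from the pivot; τ = Mg(L/2) cos 60° = 30.67 N·m.
α = τ/I = 30.67/6.879 = 4.459 rad/s².

α ≈ 4.46 rad/s²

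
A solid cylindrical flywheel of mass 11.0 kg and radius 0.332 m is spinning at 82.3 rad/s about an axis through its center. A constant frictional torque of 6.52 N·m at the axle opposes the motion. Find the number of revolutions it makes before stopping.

≈ 50.1 revolutions

I = ½MR² = (1/2)(11.0)(0.332)² = 0.6062 kg·m².
The net torque has magnitude 6.52 N·m, opposing ω.
|α| = τ/I = 6.520/0.6062 = 10.75 rad/s² (deceleration).
ω² = ω₀² − 2|α|θ with ω = 0 ⇒ θ = ω₀²/(2|α|) = 314.9 rad = 50.12 rev.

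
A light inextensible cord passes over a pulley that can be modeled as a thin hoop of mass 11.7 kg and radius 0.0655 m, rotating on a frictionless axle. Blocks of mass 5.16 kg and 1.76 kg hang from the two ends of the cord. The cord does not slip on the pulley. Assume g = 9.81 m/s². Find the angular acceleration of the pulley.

α ≈ 27.3 rad/s²

I = MR² = (11.7)(0.0655)² = 0.05020 kg·m².
Heavier block: m₁g − T₁ = m₁a. Lighter block: T₂ − m₂g = m₂a.
Pulley: (T₁ − T₂)R = Iα = I(a/R), so T₁ − T₂ = (I/R²)a = 1·M_p a = 11.70·a.
Adding the three: (m₁ − m₂)g = (m₁ + m₂ + 11.70)a, so a = (5.16 − 1.76)(9.81)/(5.16 + 1.76 + 11.70) = 1.791 m/s².
α = a/R = 1.791/0.0655 = 27.35 rad/s².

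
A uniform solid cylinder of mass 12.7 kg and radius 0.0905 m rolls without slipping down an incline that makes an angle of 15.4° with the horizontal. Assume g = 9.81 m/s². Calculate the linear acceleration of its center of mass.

Translation along the incline: Mg sinθ − f = Ma.
Rotation about the center: fR = Iα with I = ½MR². No-slip gives a = αR, so f = (I/R²)a = (1/2)M a.
Substituting: Mg sinθ = (1 + 0.5000)Ma, so a = g sinθ/(1 + 0.5000) = (9.81) sin 15.4° / 1.500 = 1.737 m/s².

a ≈ 1.74 m/s²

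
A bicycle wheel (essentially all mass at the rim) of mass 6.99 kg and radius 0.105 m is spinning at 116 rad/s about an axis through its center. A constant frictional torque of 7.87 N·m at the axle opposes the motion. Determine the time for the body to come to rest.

t ≈ 1.14 s

I = MR² = (6.99)(0.105)² = 0.07706 kg·m².
The net torque has magnitude 7.87 N·m, opposing ω.
|α| = τ/I = 7.870/0.07706 = 102.1 rad/s² (deceleration).
0 = ω₀ − |α|t ⇒ t = ω₀/|α| = 116/102.1 = 1.136 s.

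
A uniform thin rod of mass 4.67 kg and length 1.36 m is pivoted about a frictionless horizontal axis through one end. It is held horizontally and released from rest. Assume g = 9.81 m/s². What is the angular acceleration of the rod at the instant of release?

α ≈ 10.8 rad/s²

About the pivot, I = (1/3)ML² = (1/3)(4.67)(1.36)² = 2.879 kg·m².
The weight acts at the center, a distance L/2 = 0.6800 m from the pivot; τ = Mg(L/2) = 31.15 N·m.
α = τ/I = 31.15/2.879 = 10.82 rad/s².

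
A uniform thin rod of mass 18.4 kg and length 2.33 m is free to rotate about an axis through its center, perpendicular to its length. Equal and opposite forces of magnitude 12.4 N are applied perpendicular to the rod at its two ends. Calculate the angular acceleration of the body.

I = (1/12)ML² = (1/12)(18.4)(2.33)² = 8.324 kg·m².
The couple gives τ = F·(L/2) + F·(L/2) = F L = (12.4)(2.33) = 28.89 N·m.
Newton's second law for rotation, τ = Iα, gives α = τ/I = 28.89/8.324 = 3.471 rad/s².

α ≈ 3.47 rad/s²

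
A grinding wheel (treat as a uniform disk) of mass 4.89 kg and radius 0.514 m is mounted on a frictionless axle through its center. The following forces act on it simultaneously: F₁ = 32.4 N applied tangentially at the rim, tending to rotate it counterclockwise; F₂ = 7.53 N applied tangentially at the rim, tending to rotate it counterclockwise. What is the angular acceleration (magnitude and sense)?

α ≈ 31.8 rad/s², counterclockwise

I = ½MR² = (1/2)(4.89)(0.514)² = 0.6460 kg·m².
Taking counterclockwise as positive: τ₁ = +(32.4)(0.514) = +16.65 N·m; τ₂ = +(7.53)(0.514) = +3.870 N·m.
Net torque τ = 20.52 N·m.
α = τ/I = 20.52/0.6460 = 31.77 rad/s².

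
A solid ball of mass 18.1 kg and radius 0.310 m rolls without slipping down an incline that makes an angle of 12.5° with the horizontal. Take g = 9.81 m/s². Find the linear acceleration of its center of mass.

Translation along the incline: Mg sinθ − f = Ma.
Rotation about the center: fR = Iα with I = (2/5)MR². No-slip gives a = αR, so f = (I/R²)a = (2/5)M a.
Substituting: Mg sinθ = (1 + 0.4000)Ma, so a = g sinθ/(1 + 0.4000) = (9.81) sin 12.5° / 1.400 = 1.517 m/s².

a ≈ 1.52 m/s²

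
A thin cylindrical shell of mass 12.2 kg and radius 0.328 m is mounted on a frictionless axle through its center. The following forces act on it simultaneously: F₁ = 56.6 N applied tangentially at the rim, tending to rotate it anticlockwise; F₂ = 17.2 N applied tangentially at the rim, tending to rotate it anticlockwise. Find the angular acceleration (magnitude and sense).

I = MR² = (12.2)(0.328)² = 1.313 kg·m².
Taking anticlockwise as positive: τ₁ = +(56.6)(0.328) = +18.56 N·m; τ₂ = +(17.2)(0.328) = +5.642 N·m.
Net torque τ = 24.21 N·m.
α = τ/I = 24.21/1.313 = 18.44 rad/s².

α ≈ 18.4 rad/s², anticlockwise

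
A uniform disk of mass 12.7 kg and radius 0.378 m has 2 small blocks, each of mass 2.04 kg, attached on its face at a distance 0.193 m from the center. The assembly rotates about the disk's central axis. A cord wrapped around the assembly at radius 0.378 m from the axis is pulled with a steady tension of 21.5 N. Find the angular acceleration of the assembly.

α ≈ 7.67 rad/s²

I_disk = ½MR² = ½(12.7)(0.378)² = 0.9073 kg·m².
I_blocks = 2·m·r² = 2(2.04)(0.193)² = 0.1520 kg·m².
Total I = 1.059 kg·m².
τ = F r = (21.5)(0.378) = 8.127 N·m.
α = τ/I = 8.127/1.059 = 7.672 rad/s².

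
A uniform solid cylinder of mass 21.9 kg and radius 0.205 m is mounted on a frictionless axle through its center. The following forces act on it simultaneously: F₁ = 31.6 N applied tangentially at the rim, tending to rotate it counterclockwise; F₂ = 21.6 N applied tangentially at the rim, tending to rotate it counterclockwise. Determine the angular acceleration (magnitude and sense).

I = ½MR² = (1/2)(21.9)(0.205)² = 0.4602 kg·m².
Taking counterclockwise as positive: τ₁ = +(31.6)(0.205) = +6.478 N·m; τ₂ = +(21.6)(0.205) = +4.428 N·m.
Net torque τ = 10.91 N·m.
α = τ/I = 10.91/0.4602 = 23.70 rad/s².

α ≈ 23.7 rad/s², counterclockwise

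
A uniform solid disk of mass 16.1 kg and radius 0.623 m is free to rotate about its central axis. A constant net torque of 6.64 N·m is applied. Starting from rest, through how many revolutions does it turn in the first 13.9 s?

≈ 32.7 revolutions

I = ½MR² = (1/2)(16.1)(0.623)² = 3.124 kg·m².
α = τ/I = 6.64/3.124 = 2.125 rad/s².
θ = ½αt² = ½(2.125)(13.9)² = 205.3 rad.
Revolutions = θ/(2π) = 32.68.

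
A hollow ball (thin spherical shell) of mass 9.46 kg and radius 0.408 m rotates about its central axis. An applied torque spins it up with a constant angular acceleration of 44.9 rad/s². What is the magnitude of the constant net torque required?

I = (2/3)MR² = (2/3)(9.46)(0.408)² = 1.050 kg·m².
τ = Iα = (1.050)(44.90) = 47.14 N·m.

τ ≈ 47.1 N·m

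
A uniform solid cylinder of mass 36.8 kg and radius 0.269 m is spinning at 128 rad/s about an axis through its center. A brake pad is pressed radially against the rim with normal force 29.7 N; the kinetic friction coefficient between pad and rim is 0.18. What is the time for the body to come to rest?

I = ½MR² = (1/2)(36.8)(0.269)² = 1.331 kg·m².
Friction force f = μN = (0.18)(29.7) = 5.346 N at the rim; torque magnitude τ = fR = 1.438 N·m, opposing ω.
|α| = τ/I = 1.438/1.331 = 1.080 rad/s² (deceleration).
0 = ω₀ − |α|t ⇒ t = ω₀/|α| = 128/1.080 = 118.5 s.

t ≈ 119 s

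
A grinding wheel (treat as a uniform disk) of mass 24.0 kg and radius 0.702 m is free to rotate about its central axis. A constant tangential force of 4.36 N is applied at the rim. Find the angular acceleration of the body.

α ≈ 0.518 rad/s²

I = ½MR² = (1/2)(24.0)(0.702)² = 5.914 kg·m².
τ = F R = (4.36)(0.702) = 3.061 N·m.
Newton's second law for rotation, τ = Iα, gives α = τ/I = 3.061/5.914 = 0.5176 rad/s².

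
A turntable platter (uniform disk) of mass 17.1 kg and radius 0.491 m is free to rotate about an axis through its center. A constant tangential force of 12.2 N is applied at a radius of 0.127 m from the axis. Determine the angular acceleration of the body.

α ≈ 0.752 rad/s²

I = ½MR² = (1/2)(17.1)(0.491)² = 2.061 kg·m².
τ = F·r = (12.2)(0.127) = 1.549 N·m.
From τ = Iα: α = 1.549/2.061 = 0.7517 rad/s².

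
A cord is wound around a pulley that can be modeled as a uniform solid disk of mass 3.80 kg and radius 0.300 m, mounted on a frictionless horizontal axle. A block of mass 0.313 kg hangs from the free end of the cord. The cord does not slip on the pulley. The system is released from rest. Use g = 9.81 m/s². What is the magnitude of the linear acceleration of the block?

a ≈ 1.39 m/s²

I = ½MR² = (1/2)(3.80)(0.300)² = 0.1710 kg·m².
Block: mg − T = ma. Pulley: TR = Iα. No-slip: a = αR, so T = (I/R²)a = 1.900·a.
Then mg = (m + 1.900)a, so a = (0.313)(9.81)/(0.313 + 1.900) = 1.387 m/s².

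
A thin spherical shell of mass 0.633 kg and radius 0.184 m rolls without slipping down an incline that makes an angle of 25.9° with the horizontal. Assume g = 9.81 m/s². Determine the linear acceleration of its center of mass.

Translation along the incline: Mg sinθ − f = Ma.
Rotation about the center: fR = Iα with I = (2/3)MR². No-slip gives a = αR, so f = (I/R²)a = (2/3)M a.
Substituting: Mg sinθ = (1 + 0.6667)Ma, so a = g sinθ/(1 + 0.6667) = (9.81) sin 25.9° / 1.667 = 2.571 m/s².

a ≈ 2.57 m/s²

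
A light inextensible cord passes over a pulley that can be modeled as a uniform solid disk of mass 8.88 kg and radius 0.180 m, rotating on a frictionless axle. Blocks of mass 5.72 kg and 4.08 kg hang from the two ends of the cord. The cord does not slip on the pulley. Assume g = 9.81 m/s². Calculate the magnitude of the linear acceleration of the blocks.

I = ½MR² = (1/2)(8.88)(0.180)² = 0.1439 kg·m².
Heavier block: m₁g − T₁ = m₁a. Lighter block: T₂ − m₂g = m₂a.
Pulley: (T₁ − T₂)R = Iα = I(a/R), so T₁ − T₂ = (I/R²)a = (1/2)M_p a = 4.440·a.
Adding the three: (m₁ − m₂)g = (m₁ + m₂ + 4.440)a, so a = (5.72 − 4.08)(9.81)/(5.72 + 4.08 + 4.440) = 1.130 m/s².

a ≈ 1.13 m/s²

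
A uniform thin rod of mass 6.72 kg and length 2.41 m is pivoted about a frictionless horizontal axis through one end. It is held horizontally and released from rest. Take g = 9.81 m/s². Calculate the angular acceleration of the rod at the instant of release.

α ≈ 6.11 rad/s²

About the pivot, I = (1/3)ML² = (1/3)(6.72)(2.41)² = 13.01 kg·m².
The weight acts at the center, a distance L/2 = 1.205 m from the pivot; τ = Mg(L/2) = 79.44 N·m.
α = τ/I = 79.44/13.01 = 6.106 rad/s².
(Equivalently α = (3g/(2L)) = 6.106 rad/s².)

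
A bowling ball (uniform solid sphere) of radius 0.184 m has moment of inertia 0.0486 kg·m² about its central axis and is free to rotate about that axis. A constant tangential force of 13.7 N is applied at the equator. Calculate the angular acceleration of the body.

α ≈ 51.9 rad/s²

τ = F R = (13.7)(0.184) = 2.521 N·m.
Newton's second law for rotation, τ = Iα, gives α = τ/I = 2.521/0.04860 = 51.87 rad/s².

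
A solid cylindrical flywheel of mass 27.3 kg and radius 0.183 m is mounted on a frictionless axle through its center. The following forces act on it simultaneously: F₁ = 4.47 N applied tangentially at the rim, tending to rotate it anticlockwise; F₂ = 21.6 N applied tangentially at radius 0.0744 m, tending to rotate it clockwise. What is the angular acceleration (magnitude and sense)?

I = ½MR² = (1/2)(27.3)(0.183)² = 0.4571 kg·m².
Taking anticlockwise as positive: τ₁ = +(4.47)(0.183) = +0.8180 N·m; τ₂ = −(21.6)(0.0744) = −1.607 N·m.
Net torque τ = -0.7890 N·m.
α = τ/I = -0.7890/0.4571 = -1.726 rad/s².

α ≈ 1.73 rad/s², clockwise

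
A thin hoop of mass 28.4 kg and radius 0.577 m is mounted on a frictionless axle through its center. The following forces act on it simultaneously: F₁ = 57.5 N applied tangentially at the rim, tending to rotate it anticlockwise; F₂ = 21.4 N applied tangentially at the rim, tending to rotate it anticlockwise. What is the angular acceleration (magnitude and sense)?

I = MR² = (28.4)(0.577)² = 9.455 kg·m².
Taking anticlockwise as positive: τ₁ = +(57.5)(0.577) = +33.18 N·m; τ₂ = +(21.4)(0.577) = +12.35 N·m.
Net torque τ = 45.53 N·m.
α = τ/I = 45.53/9.455 = 4.815 rad/s².

α ≈ 4.81 rad/s², anticlockwise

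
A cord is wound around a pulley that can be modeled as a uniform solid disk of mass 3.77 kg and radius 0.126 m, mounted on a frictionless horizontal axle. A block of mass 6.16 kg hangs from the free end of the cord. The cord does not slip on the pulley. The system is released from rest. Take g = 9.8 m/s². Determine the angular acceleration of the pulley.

I = ½MR² = (1/2)(3.77)(0.126)² = 0.02993 kg·m².
Block: mg − T = ma. Pulley: TR = Iα. No-slip: a = αR, so T = (I/R²)a = 1.885·a.
Then mg = (m + 1.885)a, so a = (6.16)(9.8)/(6.16 + 1.885) = 7.504 m/s².
α = a/R = 7.504/0.126 = 59.55 rad/s².

α ≈ 59.6 rad/s²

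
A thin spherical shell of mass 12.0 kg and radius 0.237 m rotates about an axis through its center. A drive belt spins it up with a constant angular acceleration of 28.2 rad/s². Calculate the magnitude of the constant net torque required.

τ ≈ 12.7 N·m

I = (2/3)MR² = (2/3)(12.0)(0.237)² = 0.4494 kg·m².
τ = Iα = (0.4494)(28.20) = 12.67 N·m.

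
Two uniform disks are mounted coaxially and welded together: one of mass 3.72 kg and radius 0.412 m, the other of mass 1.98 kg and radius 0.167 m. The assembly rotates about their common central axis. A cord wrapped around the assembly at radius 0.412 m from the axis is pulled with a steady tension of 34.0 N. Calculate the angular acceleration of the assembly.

I = ½M₁R₁² + ½M₂R₂² = ½(3.72)(0.412)² + ½(1.98)(0.167)² = 0.3433 kg·m².
τ = F r = (34.0)(0.412) = 14.01 N·m.
α = τ/I = 14.01/0.3433 = 40.80 rad/s².

α ≈ 40.8 rad/s²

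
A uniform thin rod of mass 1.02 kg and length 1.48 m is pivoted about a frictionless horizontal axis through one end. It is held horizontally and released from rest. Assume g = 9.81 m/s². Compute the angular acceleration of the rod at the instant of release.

About the pivot, I = (1/3)ML² = (1/3)(1.02)(1.48)² = 0.7447 kg·m².
The weight acts at the center, a distance L/2 = 0.7400 m from the pivot; τ = Mg(L/2) = 7.405 N·m.
α = τ/I = 7.405/0.7447 = 9.943 rad/s².

α ≈ 9.94 rad/s²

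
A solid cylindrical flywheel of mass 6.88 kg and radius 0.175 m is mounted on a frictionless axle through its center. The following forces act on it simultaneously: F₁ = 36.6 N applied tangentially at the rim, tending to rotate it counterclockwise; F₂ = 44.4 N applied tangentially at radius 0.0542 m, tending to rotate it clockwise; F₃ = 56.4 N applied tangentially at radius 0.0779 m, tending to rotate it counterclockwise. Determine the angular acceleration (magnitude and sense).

α ≈ 79.7 rad/s², counterclockwise

I = ½MR² = (1/2)(6.88)(0.175)² = 0.1053 kg·m².
Taking counterclockwise as positive: τ₁ = +(36.6)(0.175) = +6.405 N·m; τ₂ = −(44.4)(0.0542) = −2.406 N·m; τ₃ = +(56.4)(0.0779) = +4.394 N·m.
Net torque τ = 8.392 N·m.
α = τ/I = 8.392/0.1053 = 79.66 rad/s².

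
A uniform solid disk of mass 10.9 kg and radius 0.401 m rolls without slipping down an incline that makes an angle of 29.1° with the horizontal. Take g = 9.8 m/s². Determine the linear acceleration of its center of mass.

Translation along the incline: Mg sinθ − f = Ma.
Rotation about the center: fR = Iα with I = ½MR². No-slip gives a = αR, so f = (I/R²)a = (1/2)M a.
Substituting: Mg sinθ = (1 + 0.5000)Ma, so a = g sinθ/(1 + 0.5000) = (9.8) sin 29.1° / 1.500 = 3.177 m/s².

a ≈ 3.18 m/s²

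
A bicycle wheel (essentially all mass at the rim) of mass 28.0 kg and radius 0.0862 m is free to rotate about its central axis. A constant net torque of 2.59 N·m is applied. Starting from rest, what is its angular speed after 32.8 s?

ω ≈ 408 rad/s

I = MR² = (28.0)(0.0862)² = 0.2081 kg·m².
α = τ/I = 2.59/0.2081 = 12.45 rad/s².
ω = ω₀ + αt = 0 + (12.45)(32.8) = 408.3 rad/s.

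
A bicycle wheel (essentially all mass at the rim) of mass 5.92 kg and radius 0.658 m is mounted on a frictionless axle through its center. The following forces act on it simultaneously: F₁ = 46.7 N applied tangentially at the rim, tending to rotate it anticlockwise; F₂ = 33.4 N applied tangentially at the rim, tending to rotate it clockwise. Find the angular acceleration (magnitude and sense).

I = MR² = (5.92)(0.658)² = 2.563 kg·m².
Taking anticlockwise as positive: τ₁ = +(46.7)(0.658) = +30.73 N·m; τ₂ = −(33.4)(0.658) = −21.98 N·m.
Net torque τ = 8.751 N·m.
α = τ/I = 8.751/2.563 = 3.414 rad/s².

α ≈ 3.41 rad/s², anticlockwise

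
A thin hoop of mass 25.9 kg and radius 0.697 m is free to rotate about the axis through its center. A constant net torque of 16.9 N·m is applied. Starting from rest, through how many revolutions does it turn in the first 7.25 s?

I = MR² = (25.9)(0.697)² = 12.58 kg·m².
α = τ/I = 16.9/12.58 = 1.343 rad/s².
θ = ½αt² = ½(1.343)(7.25)² = 35.30 rad.
Revolutions = θ/(2π) = 5.618.

≈ 5.62 revolutions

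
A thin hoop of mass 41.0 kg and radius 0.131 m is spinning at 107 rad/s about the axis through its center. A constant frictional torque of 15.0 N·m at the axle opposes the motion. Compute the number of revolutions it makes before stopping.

I = MR² = (41.0)(0.131)² = 0.7036 kg·m².
The net torque has magnitude 15.0 N·m, opposing ω.
|α| = τ/I = 15.00/0.7036 = 21.32 rad/s² (deceleration).
ω² = ω₀² − 2|α|θ with ω = 0 ⇒ θ = ω₀²/(2|α|) = 268.5 rad = 42.74 rev.

≈ 42.7 revolutions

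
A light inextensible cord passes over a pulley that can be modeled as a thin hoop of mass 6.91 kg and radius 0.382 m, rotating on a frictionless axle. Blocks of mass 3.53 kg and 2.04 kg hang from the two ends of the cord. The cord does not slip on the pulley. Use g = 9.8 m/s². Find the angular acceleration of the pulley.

I = MR² = (6.91)(0.382)² = 1.008 kg·m².
Heavier block: m₁g − T₁ = m₁a. Lighter block: T₂ − m₂g = m₂a.
Pulley: (T₁ − T₂)R = Iα = I(a/R), so T₁ − T₂ = (I/R²)a = 1·M_p a = 6.910·a.
Adding the three: (m₁ − m₂)g = (m₁ + m₂ + 6.910)a, so a = (3.53 − 2.04)(9.8)/(3.53 + 2.04 + 6.910) = 1.170 m/s².
α = a/R = 1.170/0.382 = 3.063 rad/s².

α ≈ 3.06 rad/s²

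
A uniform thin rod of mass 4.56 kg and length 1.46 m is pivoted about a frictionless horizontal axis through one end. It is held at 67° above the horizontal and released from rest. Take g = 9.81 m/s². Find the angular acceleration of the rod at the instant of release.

About the pivot, I = (1/3)ML² = (1/3)(4.56)(1.46)² = 3.240 kg·m².
The weight acts at the center, a distance L/2 = 0.7300 m from the pivot; τ = Mg(L/2) cos 67° = 12.76 N·m.
α = τ/I = 12.76/3.240 = 3.938 rad/s².

α ≈ 3.94 rad/s²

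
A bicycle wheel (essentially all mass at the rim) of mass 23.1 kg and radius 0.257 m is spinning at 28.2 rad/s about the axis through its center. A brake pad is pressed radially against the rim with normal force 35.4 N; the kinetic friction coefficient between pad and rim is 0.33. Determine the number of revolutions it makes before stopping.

I = MR² = (23.1)(0.257)² = 1.526 kg·m².
Friction force f = μN = (0.33)(35.4) = 11.68 N at the rim; torque magnitude τ = fR = 3.002 N·m, opposing ω.
|α| = τ/I = 3.002/1.526 = 1.968 rad/s² (deceleration).
ω² = ω₀² − 2|α|θ with ω = 0 ⇒ θ = ω₀²/(2|α|) = 202.1 rad = 32.16 rev.

≈ 32.2 revolutions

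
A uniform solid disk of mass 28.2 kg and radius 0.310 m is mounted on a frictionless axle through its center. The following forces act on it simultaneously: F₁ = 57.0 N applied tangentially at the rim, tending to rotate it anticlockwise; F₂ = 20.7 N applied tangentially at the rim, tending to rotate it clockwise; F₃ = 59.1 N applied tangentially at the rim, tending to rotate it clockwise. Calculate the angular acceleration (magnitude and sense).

I = ½MR² = (1/2)(28.2)(0.310)² = 1.355 kg·m².
Taking anticlockwise as positive: τ₁ = +(57.0)(0.310) = +17.67 N·m; τ₂ = −(20.7)(0.310) = −6.417 N·m; τ₃ = −(59.1)(0.310) = −18.32 N·m.
Net torque τ = -7.068 N·m.
α = τ/I = -7.068/1.355 = -5.216 rad/s².

α ≈ 5.22 rad/s², clockwise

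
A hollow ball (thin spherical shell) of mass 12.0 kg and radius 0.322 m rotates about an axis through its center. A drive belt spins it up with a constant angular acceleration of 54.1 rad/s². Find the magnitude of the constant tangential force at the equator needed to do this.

F ≈ 139 N

I = (2/3)MR² = (2/3)(12.0)(0.322)² = 0.8295 kg·m².
The required torque is τ = Iα = (0.8295)(54.10) = 44.87 N·m.
A tangential force at the equator gives τ = FR, so F = τ/R = 44.87/0.322 = 139.4 N.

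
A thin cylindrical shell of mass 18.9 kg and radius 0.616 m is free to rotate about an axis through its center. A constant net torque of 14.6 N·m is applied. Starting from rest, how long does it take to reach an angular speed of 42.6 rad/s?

t ≈ 20.9 s

I = MR² = (18.9)(0.616)² = 7.172 kg·m².
α = τ/I = 14.6/7.172 = 2.036 rad/s².
ω = αt ⇒ t = ω/α = 42.6/2.036 = 20.93 s.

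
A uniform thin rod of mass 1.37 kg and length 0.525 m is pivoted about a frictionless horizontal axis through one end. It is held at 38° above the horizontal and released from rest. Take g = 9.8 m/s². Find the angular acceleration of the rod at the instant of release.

About the pivot, I = (1/3)ML² = (1/3)(1.37)(0.525)² = 0.1259 kg·m².
The weight acts at the center, a distance L/2 = 0.2625 m from the pivot; τ = Mg(L/2) cos 38° = 2.777 N·m.
α = τ/I = 2.777/0.1259 = 22.06 rad/s².

α ≈ 22.1 rad/s²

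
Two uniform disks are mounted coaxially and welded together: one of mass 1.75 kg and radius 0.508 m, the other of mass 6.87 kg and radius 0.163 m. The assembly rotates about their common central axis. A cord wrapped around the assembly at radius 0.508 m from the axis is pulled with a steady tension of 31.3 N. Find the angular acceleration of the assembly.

α ≈ 50.1 rad/s²

I = ½M₁R₁² + ½M₂R₂² = ½(1.75)(0.508)² + ½(6.87)(0.163)² = 0.3171 kg·m².
τ = F r = (31.3)(0.508) = 15.90 N·m.
α = τ/I = 15.90/0.3171 = 50.15 rad/s².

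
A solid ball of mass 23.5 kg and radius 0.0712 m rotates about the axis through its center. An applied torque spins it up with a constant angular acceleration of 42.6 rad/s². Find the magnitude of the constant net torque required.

τ ≈ 2.03 N·m

I = (2/5)MR² = (2/5)(23.5)(0.0712)² = 0.04765 kg·m².
τ = Iα = (0.04765)(42.60) = 2.030 N·m.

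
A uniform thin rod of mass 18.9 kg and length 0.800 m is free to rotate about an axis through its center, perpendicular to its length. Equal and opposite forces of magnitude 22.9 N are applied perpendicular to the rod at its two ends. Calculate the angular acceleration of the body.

α ≈ 18.2 rad/s²

I = (1/12)ML² = (1/12)(18.9)(0.800)² = 1.008 kg·m².
The couple gives τ = F·(L/2) + F·(L/2) = F L = (22.9)(0.800) = 18.32 N·m.
From τ = Iα: α = 18.32/1.008 = 18.17 rad/s².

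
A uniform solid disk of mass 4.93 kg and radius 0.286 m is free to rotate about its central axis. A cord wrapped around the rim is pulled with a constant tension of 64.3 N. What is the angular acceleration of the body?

I = ½MR² = (1/2)(4.93)(0.286)² = 0.2016 kg·m².
τ = F R = (64.3)(0.286) = 18.39 N·m.
Newton's second law for rotation, τ = Iα, gives α = τ/I = 18.39/0.2016 = 91.21 rad/s².

α ≈ 91.2 rad/s²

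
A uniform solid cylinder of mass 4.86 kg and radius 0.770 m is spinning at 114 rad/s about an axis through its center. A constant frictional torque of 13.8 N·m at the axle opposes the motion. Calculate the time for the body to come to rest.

t ≈ 11.9 s

I = ½MR² = (1/2)(4.86)(0.770)² = 1.441 kg·m².
The net torque has magnitude 13.8 N·m, opposing ω.
|α| = τ/I = 13.80/1.441 = 9.578 rad/s² (deceleration).
0 = ω₀ − |α|t ⇒ t = ω₀/|α| = 114/9.578 = 11.90 s.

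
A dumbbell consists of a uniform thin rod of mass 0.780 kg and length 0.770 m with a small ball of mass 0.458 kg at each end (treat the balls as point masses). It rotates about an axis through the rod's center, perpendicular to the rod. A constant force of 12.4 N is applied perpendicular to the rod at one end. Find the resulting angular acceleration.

I_rod = (1/12)ML² = (1/12)(0.780)(0.770)² = 0.03854 kg·m².
I_balls = 2·m·(L/2)² = 2(0.458)(0.3850)² = 0.1358 kg·m².
Total I = 0.1743 kg·m².
τ = F·(L/2) = (12.4)(0.385) = 4.774 N·m.
α = τ/I = 4.774/0.1743 = 27.39 rad/s².

α ≈ 27.4 rad/s²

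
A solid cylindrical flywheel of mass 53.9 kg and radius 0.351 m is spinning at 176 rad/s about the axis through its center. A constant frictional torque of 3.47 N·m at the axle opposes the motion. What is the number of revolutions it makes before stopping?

≈ 2360 revolutions

I = ½MR² = (1/2)(53.9)(0.351)² = 3.320 kg·m².
The net torque has magnitude 3.47 N·m, opposing ω.
|α| = τ/I = 3.470/3.320 = 1.045 rad/s² (deceleration).
ω² = ω₀² − 2|α|θ with ω = 0 ⇒ θ = ω₀²/(2|α|) = 14820 rad = 2359 rev.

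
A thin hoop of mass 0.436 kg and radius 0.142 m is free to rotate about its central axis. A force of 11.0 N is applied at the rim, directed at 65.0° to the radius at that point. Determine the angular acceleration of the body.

I = MR² = (0.436)(0.142)² = 0.008792 kg·m².
Only the tangential component produces torque: τ = F R sinθ = (11.0)(0.142) sin 65.0° = 1.416 N·m.
From τ = Iα: α = 1.416/0.008792 = 161.0 rad/s².

α ≈ 161 rad/s²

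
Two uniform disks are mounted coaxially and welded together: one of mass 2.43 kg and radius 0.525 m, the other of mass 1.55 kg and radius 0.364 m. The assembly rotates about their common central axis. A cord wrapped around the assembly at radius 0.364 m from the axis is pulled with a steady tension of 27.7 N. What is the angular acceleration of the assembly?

I = ½M₁R₁² + ½M₂R₂² = ½(2.43)(0.525)² + ½(1.55)(0.364)² = 0.4376 kg·m².
τ = F r = (27.7)(0.364) = 10.08 N·m.
α = τ/I = 10.08/0.4376 = 23.04 rad/s².

α ≈ 23.0 rad/s²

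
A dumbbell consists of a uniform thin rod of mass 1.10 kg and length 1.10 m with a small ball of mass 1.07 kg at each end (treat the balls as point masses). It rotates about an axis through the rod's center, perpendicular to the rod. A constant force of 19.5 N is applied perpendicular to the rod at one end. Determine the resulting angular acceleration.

I_rod = (1/12)ML² = (1/12)(1.10)(1.10)² = 0.1109 kg·m².
I_balls = 2·m·(L/2)² = 2(1.07)(0.5500)² = 0.6474 kg·m².
Total I = 0.7583 kg·m².
τ = F·(L/2) = (19.5)(0.550) = 10.73 N·m.
α = τ/I = 10.73/0.7583 = 14.14 rad/s².

α ≈ 14.1 rad/s²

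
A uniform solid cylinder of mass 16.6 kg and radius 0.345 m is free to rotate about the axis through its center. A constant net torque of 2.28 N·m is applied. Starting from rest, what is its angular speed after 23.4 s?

I = ½MR² = (1/2)(16.6)(0.345)² = 0.9879 kg·m².
α = τ/I = 2.28/0.9879 = 2.308 rad/s².
ω = ω₀ + αt = 0 + (2.308)(23.4) = 54.01 rad/s.

ω ≈ 54.0 rad/s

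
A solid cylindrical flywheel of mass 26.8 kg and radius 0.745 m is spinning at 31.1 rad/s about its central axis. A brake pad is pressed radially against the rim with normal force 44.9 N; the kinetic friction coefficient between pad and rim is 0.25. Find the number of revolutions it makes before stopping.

I = ½MR² = (1/2)(26.8)(0.745)² = 7.437 kg·m².
Friction force f = μN = (0.25)(44.9) = 11.22 N at the rim; torque magnitude τ = fR = 8.363 N·m, opposing ω.
|α| = τ/I = 8.363/7.437 = 1.124 rad/s² (deceleration).
ω² = ω₀² − 2|α|θ with ω = 0 ⇒ θ = ω₀²/(2|α|) = 430.1 rad = 68.45 rev.

≈ 68.5 revolutions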